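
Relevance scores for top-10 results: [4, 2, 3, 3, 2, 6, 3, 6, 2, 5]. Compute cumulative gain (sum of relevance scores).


Cumulative Gain = sum of relevance scores
Position 1: rel=4, running sum=4
Position 2: rel=2, running sum=6
Position 3: rel=3, running sum=9
Position 4: rel=3, running sum=12
Position 5: rel=2, running sum=14
Position 6: rel=6, running sum=20
Position 7: rel=3, running sum=23
Position 8: rel=6, running sum=29
Position 9: rel=2, running sum=31
Position 10: rel=5, running sum=36
CG = 36

36


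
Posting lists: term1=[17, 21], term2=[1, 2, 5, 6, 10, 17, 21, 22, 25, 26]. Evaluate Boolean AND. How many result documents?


Boolean AND: find intersection of posting lists
term1 docs: [17, 21]
term2 docs: [1, 2, 5, 6, 10, 17, 21, 22, 25, 26]
Intersection: [17, 21]
|intersection| = 2

2


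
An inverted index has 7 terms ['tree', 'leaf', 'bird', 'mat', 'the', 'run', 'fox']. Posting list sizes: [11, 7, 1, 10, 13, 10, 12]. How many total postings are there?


Summing posting list sizes:
'tree': 11 postings
'leaf': 7 postings
'bird': 1 postings
'mat': 10 postings
'the': 13 postings
'run': 10 postings
'fox': 12 postings
Total = 11 + 7 + 1 + 10 + 13 + 10 + 12 = 64

64


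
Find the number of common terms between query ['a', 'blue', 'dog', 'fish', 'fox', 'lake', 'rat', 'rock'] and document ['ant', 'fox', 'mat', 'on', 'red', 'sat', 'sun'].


Query terms: ['a', 'blue', 'dog', 'fish', 'fox', 'lake', 'rat', 'rock']
Document terms: ['ant', 'fox', 'mat', 'on', 'red', 'sat', 'sun']
Common terms: ['fox']
Overlap count = 1

1


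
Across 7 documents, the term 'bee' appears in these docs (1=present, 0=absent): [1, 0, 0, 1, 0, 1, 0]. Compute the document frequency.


Checking each document for 'bee':
Doc 1: present
Doc 2: absent
Doc 3: absent
Doc 4: present
Doc 5: absent
Doc 6: present
Doc 7: absent
df = sum of presences = 1 + 0 + 0 + 1 + 0 + 1 + 0 = 3

3


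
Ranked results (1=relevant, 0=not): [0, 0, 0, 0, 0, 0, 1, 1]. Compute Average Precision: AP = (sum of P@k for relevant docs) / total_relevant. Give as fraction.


Computing P@k for each relevant position:
Position 1: not relevant
Position 2: not relevant
Position 3: not relevant
Position 4: not relevant
Position 5: not relevant
Position 6: not relevant
Position 7: relevant, P@7 = 1/7 = 1/7
Position 8: relevant, P@8 = 2/8 = 1/4
Sum of P@k = 1/7 + 1/4 = 11/28
AP = 11/28 / 2 = 11/56

11/56


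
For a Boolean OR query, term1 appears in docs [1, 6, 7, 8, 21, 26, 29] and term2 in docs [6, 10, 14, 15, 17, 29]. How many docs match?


Boolean OR: find union of posting lists
term1 docs: [1, 6, 7, 8, 21, 26, 29]
term2 docs: [6, 10, 14, 15, 17, 29]
Union: [1, 6, 7, 8, 10, 14, 15, 17, 21, 26, 29]
|union| = 11

11


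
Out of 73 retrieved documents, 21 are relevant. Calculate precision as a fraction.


Precision = relevant_retrieved / total_retrieved
= 21 / 73
= 21 / (21 + 52)
= 21/73

21/73


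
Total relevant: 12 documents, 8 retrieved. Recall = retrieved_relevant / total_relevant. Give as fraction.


Recall = retrieved_relevant / total_relevant
= 8 / 12
= 8 / (8 + 4)
= 2/3

2/3


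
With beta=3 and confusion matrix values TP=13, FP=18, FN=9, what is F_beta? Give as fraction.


P = TP/(TP+FP) = 13/31 = 13/31
R = TP/(TP+FN) = 13/22 = 13/22
beta^2 = 3^2 = 9
(1 + beta^2) = 10
Numerator = (1+beta^2)*P*R = 845/341
Denominator = beta^2*P + R = 117/31 + 13/22 = 2977/682
F_beta = 130/229

130/229


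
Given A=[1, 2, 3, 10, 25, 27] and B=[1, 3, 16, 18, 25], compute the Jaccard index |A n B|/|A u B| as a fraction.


A intersect B = [1, 3, 25]
|A intersect B| = 3
A union B = [1, 2, 3, 10, 16, 18, 25, 27]
|A union B| = 8
Jaccard = 3/8 = 3/8

3/8


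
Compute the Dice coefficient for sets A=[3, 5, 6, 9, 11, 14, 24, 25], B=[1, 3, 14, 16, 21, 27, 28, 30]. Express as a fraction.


A intersect B = [3, 14]
|A intersect B| = 2
|A| = 8, |B| = 8
Dice = 2*2 / (8+8)
= 4 / 16 = 1/4

1/4


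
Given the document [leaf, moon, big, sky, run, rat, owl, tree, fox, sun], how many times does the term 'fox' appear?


Document has 10 words
Scanning for 'fox':
Found at positions: [8]
Count = 1

1


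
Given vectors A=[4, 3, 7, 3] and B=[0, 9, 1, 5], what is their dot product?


Dot product = sum of element-wise products
A[0]*B[0] = 4*0 = 0
A[1]*B[1] = 3*9 = 27
A[2]*B[2] = 7*1 = 7
A[3]*B[3] = 3*5 = 15
Sum = 0 + 27 + 7 + 15 = 49

49


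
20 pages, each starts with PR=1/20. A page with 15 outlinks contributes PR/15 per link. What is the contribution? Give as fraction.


Initial PR = 1/20 = 1/20
Outlinks = 15
Contribution per link = PR / outlinks
= 1/20 / 15
= 1/300

1/300


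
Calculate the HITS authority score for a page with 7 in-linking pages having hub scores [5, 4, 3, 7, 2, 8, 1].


Authority = sum of hub scores of in-linkers
In-link 1: hub score = 5
In-link 2: hub score = 4
In-link 3: hub score = 3
In-link 4: hub score = 7
In-link 5: hub score = 2
In-link 6: hub score = 8
In-link 7: hub score = 1
Authority = 5 + 4 + 3 + 7 + 2 + 8 + 1 = 30

30


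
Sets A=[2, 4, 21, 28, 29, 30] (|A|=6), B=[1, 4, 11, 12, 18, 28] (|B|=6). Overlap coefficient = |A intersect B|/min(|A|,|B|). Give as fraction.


A intersect B = [4, 28]
|A intersect B| = 2
min(|A|, |B|) = min(6, 6) = 6
Overlap = 2 / 6 = 1/3

1/3


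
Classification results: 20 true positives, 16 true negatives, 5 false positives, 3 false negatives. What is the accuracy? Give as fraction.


Accuracy = (TP + TN) / (TP + TN + FP + FN)
TP + TN = 20 + 16 = 36
Total = 20 + 16 + 5 + 3 = 44
Accuracy = 36 / 44 = 9/11

9/11


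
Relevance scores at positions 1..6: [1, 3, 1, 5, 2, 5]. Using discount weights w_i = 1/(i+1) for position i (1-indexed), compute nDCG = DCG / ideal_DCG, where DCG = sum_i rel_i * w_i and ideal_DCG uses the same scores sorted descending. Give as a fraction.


Position discount weights w_i = 1/(i+1) for i=1..6:
Weights = [1/2, 1/3, 1/4, 1/5, 1/6, 1/7]
Actual relevance: [1, 3, 1, 5, 2, 5]
DCG = 1/2 + 3/3 + 1/4 + 5/5 + 2/6 + 5/7 = 319/84
Ideal relevance (sorted desc): [5, 5, 3, 2, 1, 1]
Ideal DCG = 5/2 + 5/3 + 3/4 + 2/5 + 1/6 + 1/7 = 2363/420
nDCG = DCG / ideal_DCG = 319/84 / 2363/420 = 1595/2363

1595/2363


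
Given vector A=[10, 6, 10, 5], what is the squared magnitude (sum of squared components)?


|A|^2 = sum of squared components
A[0]^2 = 10^2 = 100
A[1]^2 = 6^2 = 36
A[2]^2 = 10^2 = 100
A[3]^2 = 5^2 = 25
Sum = 100 + 36 + 100 + 25 = 261

261


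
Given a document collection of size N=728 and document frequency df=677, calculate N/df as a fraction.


IDF ratio = N / df
= 728 / 677
= 728/677

728/677


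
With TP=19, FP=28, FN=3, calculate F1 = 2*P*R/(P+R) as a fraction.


F1 = 2 * P * R / (P + R)
P = TP/(TP+FP) = 19/47 = 19/47
R = TP/(TP+FN) = 19/22 = 19/22
2 * P * R = 2 * 19/47 * 19/22 = 361/517
P + R = 19/47 + 19/22 = 1311/1034
F1 = 361/517 / 1311/1034 = 38/69

38/69


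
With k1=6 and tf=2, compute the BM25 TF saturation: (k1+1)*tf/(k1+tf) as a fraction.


BM25 TF component = (k1+1)*tf / (k1+tf)
k1 = 6, tf = 2
Numerator = (6+1)*2 = 14
Denominator = 6 + 2 = 8
= 14/8 = 7/4

7/4


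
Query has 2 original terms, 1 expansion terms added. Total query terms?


Original terms: 2
Expansion terms: 1
Total = 2 + 1 = 3

3


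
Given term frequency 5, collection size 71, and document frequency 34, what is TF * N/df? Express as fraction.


TF * (N/df)
= 5 * (71/34)
= 5 * 71/34
= 355/34

355/34


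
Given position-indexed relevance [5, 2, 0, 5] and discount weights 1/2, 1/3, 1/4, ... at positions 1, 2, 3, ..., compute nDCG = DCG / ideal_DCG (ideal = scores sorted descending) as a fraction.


Position discount weights w_i = 1/(i+1) for i=1..4:
Weights = [1/2, 1/3, 1/4, 1/5]
Actual relevance: [5, 2, 0, 5]
DCG = 5/2 + 2/3 + 0/4 + 5/5 = 25/6
Ideal relevance (sorted desc): [5, 5, 2, 0]
Ideal DCG = 5/2 + 5/3 + 2/4 + 0/5 = 14/3
nDCG = DCG / ideal_DCG = 25/6 / 14/3 = 25/28

25/28


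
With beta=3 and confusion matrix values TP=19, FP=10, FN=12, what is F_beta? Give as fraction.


P = TP/(TP+FP) = 19/29 = 19/29
R = TP/(TP+FN) = 19/31 = 19/31
beta^2 = 3^2 = 9
(1 + beta^2) = 10
Numerator = (1+beta^2)*P*R = 3610/899
Denominator = beta^2*P + R = 171/29 + 19/31 = 5852/899
F_beta = 95/154

95/154


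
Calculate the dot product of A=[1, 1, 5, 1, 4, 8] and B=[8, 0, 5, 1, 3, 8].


Dot product = sum of element-wise products
A[0]*B[0] = 1*8 = 8
A[1]*B[1] = 1*0 = 0
A[2]*B[2] = 5*5 = 25
A[3]*B[3] = 1*1 = 1
A[4]*B[4] = 4*3 = 12
A[5]*B[5] = 8*8 = 64
Sum = 8 + 0 + 25 + 1 + 12 + 64 = 110

110


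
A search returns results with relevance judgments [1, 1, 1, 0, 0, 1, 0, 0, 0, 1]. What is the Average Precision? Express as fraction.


Computing P@k for each relevant position:
Position 1: relevant, P@1 = 1/1 = 1
Position 2: relevant, P@2 = 2/2 = 1
Position 3: relevant, P@3 = 3/3 = 1
Position 4: not relevant
Position 5: not relevant
Position 6: relevant, P@6 = 4/6 = 2/3
Position 7: not relevant
Position 8: not relevant
Position 9: not relevant
Position 10: relevant, P@10 = 5/10 = 1/2
Sum of P@k = 1 + 1 + 1 + 2/3 + 1/2 = 25/6
AP = 25/6 / 5 = 5/6

5/6


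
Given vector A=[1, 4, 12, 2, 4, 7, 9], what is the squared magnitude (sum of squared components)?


|A|^2 = sum of squared components
A[0]^2 = 1^2 = 1
A[1]^2 = 4^2 = 16
A[2]^2 = 12^2 = 144
A[3]^2 = 2^2 = 4
A[4]^2 = 4^2 = 16
A[5]^2 = 7^2 = 49
A[6]^2 = 9^2 = 81
Sum = 1 + 16 + 144 + 4 + 16 + 49 + 81 = 311

311


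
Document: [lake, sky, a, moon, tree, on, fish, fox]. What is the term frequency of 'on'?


Document has 8 words
Scanning for 'on':
Found at positions: [5]
Count = 1

1


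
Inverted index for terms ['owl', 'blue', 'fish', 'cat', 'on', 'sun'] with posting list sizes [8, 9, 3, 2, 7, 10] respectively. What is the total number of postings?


Summing posting list sizes:
'owl': 8 postings
'blue': 9 postings
'fish': 3 postings
'cat': 2 postings
'on': 7 postings
'sun': 10 postings
Total = 8 + 9 + 3 + 2 + 7 + 10 = 39

39


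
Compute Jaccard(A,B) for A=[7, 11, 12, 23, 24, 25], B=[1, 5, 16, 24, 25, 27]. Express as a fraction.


A intersect B = [24, 25]
|A intersect B| = 2
A union B = [1, 5, 7, 11, 12, 16, 23, 24, 25, 27]
|A union B| = 10
Jaccard = 2/10 = 1/5

1/5


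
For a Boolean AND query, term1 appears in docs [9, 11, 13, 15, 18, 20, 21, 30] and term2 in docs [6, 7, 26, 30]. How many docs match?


Boolean AND: find intersection of posting lists
term1 docs: [9, 11, 13, 15, 18, 20, 21, 30]
term2 docs: [6, 7, 26, 30]
Intersection: [30]
|intersection| = 1

1


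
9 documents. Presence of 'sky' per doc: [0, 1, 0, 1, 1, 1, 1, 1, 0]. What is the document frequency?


Checking each document for 'sky':
Doc 1: absent
Doc 2: present
Doc 3: absent
Doc 4: present
Doc 5: present
Doc 6: present
Doc 7: present
Doc 8: present
Doc 9: absent
df = sum of presences = 0 + 1 + 0 + 1 + 1 + 1 + 1 + 1 + 0 = 6

6


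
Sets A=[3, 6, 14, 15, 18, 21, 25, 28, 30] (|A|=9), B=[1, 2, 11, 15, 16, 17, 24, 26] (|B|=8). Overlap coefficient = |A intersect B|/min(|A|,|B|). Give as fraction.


A intersect B = [15]
|A intersect B| = 1
min(|A|, |B|) = min(9, 8) = 8
Overlap = 1 / 8 = 1/8

1/8


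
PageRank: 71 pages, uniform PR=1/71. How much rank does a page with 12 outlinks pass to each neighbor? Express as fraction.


Initial PR = 1/71 = 1/71
Outlinks = 12
Contribution per link = PR / outlinks
= 1/71 / 12
= 1/852

1/852


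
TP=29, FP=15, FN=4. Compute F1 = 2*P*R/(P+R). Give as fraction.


F1 = 2 * P * R / (P + R)
P = TP/(TP+FP) = 29/44 = 29/44
R = TP/(TP+FN) = 29/33 = 29/33
2 * P * R = 2 * 29/44 * 29/33 = 841/726
P + R = 29/44 + 29/33 = 203/132
F1 = 841/726 / 203/132 = 58/77

58/77


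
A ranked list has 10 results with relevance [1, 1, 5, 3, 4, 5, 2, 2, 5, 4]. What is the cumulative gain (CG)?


Cumulative Gain = sum of relevance scores
Position 1: rel=1, running sum=1
Position 2: rel=1, running sum=2
Position 3: rel=5, running sum=7
Position 4: rel=3, running sum=10
Position 5: rel=4, running sum=14
Position 6: rel=5, running sum=19
Position 7: rel=2, running sum=21
Position 8: rel=2, running sum=23
Position 9: rel=5, running sum=28
Position 10: rel=4, running sum=32
CG = 32

32


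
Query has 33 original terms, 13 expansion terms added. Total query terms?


Original terms: 33
Expansion terms: 13
Total = 33 + 13 = 46

46


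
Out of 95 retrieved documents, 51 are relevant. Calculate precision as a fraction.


Precision = relevant_retrieved / total_retrieved
= 51 / 95
= 51 / (51 + 44)
= 51/95

51/95


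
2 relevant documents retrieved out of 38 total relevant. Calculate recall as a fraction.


Recall = retrieved_relevant / total_relevant
= 2 / 38
= 2 / (2 + 36)
= 1/19

1/19


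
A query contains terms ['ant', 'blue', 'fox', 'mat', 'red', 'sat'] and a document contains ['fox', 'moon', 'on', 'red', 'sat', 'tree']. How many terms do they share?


Query terms: ['ant', 'blue', 'fox', 'mat', 'red', 'sat']
Document terms: ['fox', 'moon', 'on', 'red', 'sat', 'tree']
Common terms: ['fox', 'red', 'sat']
Overlap count = 3

3


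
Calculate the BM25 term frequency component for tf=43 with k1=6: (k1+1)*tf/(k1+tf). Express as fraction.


BM25 TF component = (k1+1)*tf / (k1+tf)
k1 = 6, tf = 43
Numerator = (6+1)*43 = 301
Denominator = 6 + 43 = 49
= 301/49 = 43/7

43/7


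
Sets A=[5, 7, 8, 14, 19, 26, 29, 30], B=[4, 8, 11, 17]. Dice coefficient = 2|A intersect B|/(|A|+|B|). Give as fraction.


A intersect B = [8]
|A intersect B| = 1
|A| = 8, |B| = 4
Dice = 2*1 / (8+4)
= 2 / 12 = 1/6

1/6


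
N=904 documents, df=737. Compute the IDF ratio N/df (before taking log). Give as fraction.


IDF ratio = N / df
= 904 / 737
= 904/737

904/737


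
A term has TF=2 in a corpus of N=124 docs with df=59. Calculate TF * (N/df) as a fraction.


TF * (N/df)
= 2 * (124/59)
= 2 * 124/59
= 248/59

248/59


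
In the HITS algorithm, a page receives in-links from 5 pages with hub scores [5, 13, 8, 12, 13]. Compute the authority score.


Authority = sum of hub scores of in-linkers
In-link 1: hub score = 5
In-link 2: hub score = 13
In-link 3: hub score = 8
In-link 4: hub score = 12
In-link 5: hub score = 13
Authority = 5 + 13 + 8 + 12 + 13 = 51

51


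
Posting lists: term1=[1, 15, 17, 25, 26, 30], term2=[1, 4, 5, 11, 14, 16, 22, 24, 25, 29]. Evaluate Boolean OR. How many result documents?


Boolean OR: find union of posting lists
term1 docs: [1, 15, 17, 25, 26, 30]
term2 docs: [1, 4, 5, 11, 14, 16, 22, 24, 25, 29]
Union: [1, 4, 5, 11, 14, 15, 16, 17, 22, 24, 25, 26, 29, 30]
|union| = 14

14


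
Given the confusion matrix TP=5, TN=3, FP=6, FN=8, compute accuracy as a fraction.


Accuracy = (TP + TN) / (TP + TN + FP + FN)
TP + TN = 5 + 3 = 8
Total = 5 + 3 + 6 + 8 = 22
Accuracy = 8 / 22 = 4/11

4/11


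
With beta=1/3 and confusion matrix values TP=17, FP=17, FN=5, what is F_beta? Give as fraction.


P = TP/(TP+FP) = 17/34 = 1/2
R = TP/(TP+FN) = 17/22 = 17/22
beta^2 = 1/3^2 = 1/9
(1 + beta^2) = 10/9
Numerator = (1+beta^2)*P*R = 85/198
Denominator = beta^2*P + R = 1/18 + 17/22 = 82/99
F_beta = 85/164

85/164


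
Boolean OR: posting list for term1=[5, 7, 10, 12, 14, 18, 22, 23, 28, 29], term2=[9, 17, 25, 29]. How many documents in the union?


Boolean OR: find union of posting lists
term1 docs: [5, 7, 10, 12, 14, 18, 22, 23, 28, 29]
term2 docs: [9, 17, 25, 29]
Union: [5, 7, 9, 10, 12, 14, 17, 18, 22, 23, 25, 28, 29]
|union| = 13

13


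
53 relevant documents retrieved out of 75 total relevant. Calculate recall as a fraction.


Recall = retrieved_relevant / total_relevant
= 53 / 75
= 53 / (53 + 22)
= 53/75

53/75


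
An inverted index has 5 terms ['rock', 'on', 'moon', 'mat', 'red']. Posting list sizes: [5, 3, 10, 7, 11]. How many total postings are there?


Summing posting list sizes:
'rock': 5 postings
'on': 3 postings
'moon': 10 postings
'mat': 7 postings
'red': 11 postings
Total = 5 + 3 + 10 + 7 + 11 = 36

36


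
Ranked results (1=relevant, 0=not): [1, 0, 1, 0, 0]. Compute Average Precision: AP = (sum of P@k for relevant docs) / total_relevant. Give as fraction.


Computing P@k for each relevant position:
Position 1: relevant, P@1 = 1/1 = 1
Position 2: not relevant
Position 3: relevant, P@3 = 2/3 = 2/3
Position 4: not relevant
Position 5: not relevant
Sum of P@k = 1 + 2/3 = 5/3
AP = 5/3 / 2 = 5/6

5/6


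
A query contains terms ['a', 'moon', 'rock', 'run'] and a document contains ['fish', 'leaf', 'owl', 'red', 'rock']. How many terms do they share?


Query terms: ['a', 'moon', 'rock', 'run']
Document terms: ['fish', 'leaf', 'owl', 'red', 'rock']
Common terms: ['rock']
Overlap count = 1

1


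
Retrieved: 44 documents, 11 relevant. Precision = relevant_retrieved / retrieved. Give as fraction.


Precision = relevant_retrieved / total_retrieved
= 11 / 44
= 11 / (11 + 33)
= 1/4

1/4


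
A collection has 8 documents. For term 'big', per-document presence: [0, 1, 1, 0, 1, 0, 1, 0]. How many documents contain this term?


Checking each document for 'big':
Doc 1: absent
Doc 2: present
Doc 3: present
Doc 4: absent
Doc 5: present
Doc 6: absent
Doc 7: present
Doc 8: absent
df = sum of presences = 0 + 1 + 1 + 0 + 1 + 0 + 1 + 0 = 4

4


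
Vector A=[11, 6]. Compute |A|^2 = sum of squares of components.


|A|^2 = sum of squared components
A[0]^2 = 11^2 = 121
A[1]^2 = 6^2 = 36
Sum = 121 + 36 = 157

157


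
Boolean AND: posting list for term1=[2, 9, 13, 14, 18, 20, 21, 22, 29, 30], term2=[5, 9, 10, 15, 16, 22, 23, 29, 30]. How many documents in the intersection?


Boolean AND: find intersection of posting lists
term1 docs: [2, 9, 13, 14, 18, 20, 21, 22, 29, 30]
term2 docs: [5, 9, 10, 15, 16, 22, 23, 29, 30]
Intersection: [9, 22, 29, 30]
|intersection| = 4

4


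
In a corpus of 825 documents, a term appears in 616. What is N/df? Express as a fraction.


IDF ratio = N / df
= 825 / 616
= 75/56

75/56


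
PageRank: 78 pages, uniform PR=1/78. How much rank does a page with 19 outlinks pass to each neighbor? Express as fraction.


Initial PR = 1/78 = 1/78
Outlinks = 19
Contribution per link = PR / outlinks
= 1/78 / 19
= 1/1482

1/1482


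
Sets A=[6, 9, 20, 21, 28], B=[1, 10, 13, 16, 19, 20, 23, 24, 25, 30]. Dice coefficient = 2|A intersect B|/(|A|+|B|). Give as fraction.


A intersect B = [20]
|A intersect B| = 1
|A| = 5, |B| = 10
Dice = 2*1 / (5+10)
= 2 / 15 = 2/15

2/15


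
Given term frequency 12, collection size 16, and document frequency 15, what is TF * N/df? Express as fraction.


TF * (N/df)
= 12 * (16/15)
= 12 * 16/15
= 64/5

64/5


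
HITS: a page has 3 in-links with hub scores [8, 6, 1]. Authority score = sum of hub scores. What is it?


Authority = sum of hub scores of in-linkers
In-link 1: hub score = 8
In-link 2: hub score = 6
In-link 3: hub score = 1
Authority = 8 + 6 + 1 = 15

15


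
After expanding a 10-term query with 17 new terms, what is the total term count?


Original terms: 10
Expansion terms: 17
Total = 10 + 17 = 27

27


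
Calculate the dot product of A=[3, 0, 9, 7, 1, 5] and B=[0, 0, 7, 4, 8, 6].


Dot product = sum of element-wise products
A[0]*B[0] = 3*0 = 0
A[1]*B[1] = 0*0 = 0
A[2]*B[2] = 9*7 = 63
A[3]*B[3] = 7*4 = 28
A[4]*B[4] = 1*8 = 8
A[5]*B[5] = 5*6 = 30
Sum = 0 + 0 + 63 + 28 + 8 + 30 = 129

129


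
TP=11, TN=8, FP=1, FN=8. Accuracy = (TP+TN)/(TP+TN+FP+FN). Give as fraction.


Accuracy = (TP + TN) / (TP + TN + FP + FN)
TP + TN = 11 + 8 = 19
Total = 11 + 8 + 1 + 8 = 28
Accuracy = 19 / 28 = 19/28

19/28


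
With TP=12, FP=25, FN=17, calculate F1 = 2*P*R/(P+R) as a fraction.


F1 = 2 * P * R / (P + R)
P = TP/(TP+FP) = 12/37 = 12/37
R = TP/(TP+FN) = 12/29 = 12/29
2 * P * R = 2 * 12/37 * 12/29 = 288/1073
P + R = 12/37 + 12/29 = 792/1073
F1 = 288/1073 / 792/1073 = 4/11

4/11


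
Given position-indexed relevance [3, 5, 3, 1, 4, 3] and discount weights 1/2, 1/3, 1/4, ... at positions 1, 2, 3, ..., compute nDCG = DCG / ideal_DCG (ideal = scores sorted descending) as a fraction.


Position discount weights w_i = 1/(i+1) for i=1..6:
Weights = [1/2, 1/3, 1/4, 1/5, 1/6, 1/7]
Actual relevance: [3, 5, 3, 1, 4, 3]
DCG = 3/2 + 5/3 + 3/4 + 1/5 + 4/6 + 3/7 = 2189/420
Ideal relevance (sorted desc): [5, 4, 3, 3, 3, 1]
Ideal DCG = 5/2 + 4/3 + 3/4 + 3/5 + 3/6 + 1/7 = 2447/420
nDCG = DCG / ideal_DCG = 2189/420 / 2447/420 = 2189/2447

2189/2447


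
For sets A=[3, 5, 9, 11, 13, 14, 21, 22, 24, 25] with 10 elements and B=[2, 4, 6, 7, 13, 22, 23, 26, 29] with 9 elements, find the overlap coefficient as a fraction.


A intersect B = [13, 22]
|A intersect B| = 2
min(|A|, |B|) = min(10, 9) = 9
Overlap = 2 / 9 = 2/9

2/9


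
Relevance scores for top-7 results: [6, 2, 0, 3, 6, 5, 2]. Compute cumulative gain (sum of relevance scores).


Cumulative Gain = sum of relevance scores
Position 1: rel=6, running sum=6
Position 2: rel=2, running sum=8
Position 3: rel=0, running sum=8
Position 4: rel=3, running sum=11
Position 5: rel=6, running sum=17
Position 6: rel=5, running sum=22
Position 7: rel=2, running sum=24
CG = 24

24


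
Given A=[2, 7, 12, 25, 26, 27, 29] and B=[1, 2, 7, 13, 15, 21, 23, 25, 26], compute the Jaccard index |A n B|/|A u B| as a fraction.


A intersect B = [2, 7, 25, 26]
|A intersect B| = 4
A union B = [1, 2, 7, 12, 13, 15, 21, 23, 25, 26, 27, 29]
|A union B| = 12
Jaccard = 4/12 = 1/3

1/3


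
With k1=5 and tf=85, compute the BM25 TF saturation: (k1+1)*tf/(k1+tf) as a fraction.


BM25 TF component = (k1+1)*tf / (k1+tf)
k1 = 5, tf = 85
Numerator = (5+1)*85 = 510
Denominator = 5 + 85 = 90
= 510/90 = 17/3

17/3


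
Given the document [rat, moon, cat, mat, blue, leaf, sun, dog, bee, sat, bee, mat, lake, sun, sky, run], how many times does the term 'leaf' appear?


Document has 16 words
Scanning for 'leaf':
Found at positions: [5]
Count = 1

1


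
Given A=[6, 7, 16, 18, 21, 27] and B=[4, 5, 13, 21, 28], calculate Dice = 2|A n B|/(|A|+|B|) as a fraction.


A intersect B = [21]
|A intersect B| = 1
|A| = 6, |B| = 5
Dice = 2*1 / (6+5)
= 2 / 11 = 2/11

2/11


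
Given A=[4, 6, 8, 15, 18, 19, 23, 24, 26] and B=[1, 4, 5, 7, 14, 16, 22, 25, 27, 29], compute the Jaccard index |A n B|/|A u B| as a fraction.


A intersect B = [4]
|A intersect B| = 1
A union B = [1, 4, 5, 6, 7, 8, 14, 15, 16, 18, 19, 22, 23, 24, 25, 26, 27, 29]
|A union B| = 18
Jaccard = 1/18 = 1/18

1/18


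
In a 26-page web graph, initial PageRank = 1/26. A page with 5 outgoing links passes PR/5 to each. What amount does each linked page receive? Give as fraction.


Initial PR = 1/26 = 1/26
Outlinks = 5
Contribution per link = PR / outlinks
= 1/26 / 5
= 1/130

1/130


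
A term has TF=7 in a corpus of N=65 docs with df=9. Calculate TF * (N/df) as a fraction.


TF * (N/df)
= 7 * (65/9)
= 7 * 65/9
= 455/9

455/9


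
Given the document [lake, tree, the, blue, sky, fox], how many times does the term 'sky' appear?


Document has 6 words
Scanning for 'sky':
Found at positions: [4]
Count = 1

1


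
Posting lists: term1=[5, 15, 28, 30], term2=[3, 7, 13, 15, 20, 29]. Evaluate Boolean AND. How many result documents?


Boolean AND: find intersection of posting lists
term1 docs: [5, 15, 28, 30]
term2 docs: [3, 7, 13, 15, 20, 29]
Intersection: [15]
|intersection| = 1

1


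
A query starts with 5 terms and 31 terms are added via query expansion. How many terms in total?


Original terms: 5
Expansion terms: 31
Total = 5 + 31 = 36

36


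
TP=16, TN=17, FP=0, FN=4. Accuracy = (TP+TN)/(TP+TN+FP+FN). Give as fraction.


Accuracy = (TP + TN) / (TP + TN + FP + FN)
TP + TN = 16 + 17 = 33
Total = 16 + 17 + 0 + 4 = 37
Accuracy = 33 / 37 = 33/37

33/37


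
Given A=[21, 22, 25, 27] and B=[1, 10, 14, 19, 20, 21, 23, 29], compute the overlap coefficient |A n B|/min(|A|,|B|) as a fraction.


A intersect B = [21]
|A intersect B| = 1
min(|A|, |B|) = min(4, 8) = 4
Overlap = 1 / 4 = 1/4

1/4


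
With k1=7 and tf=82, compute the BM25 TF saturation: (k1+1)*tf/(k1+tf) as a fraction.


BM25 TF component = (k1+1)*tf / (k1+tf)
k1 = 7, tf = 82
Numerator = (7+1)*82 = 656
Denominator = 7 + 82 = 89
= 656/89 = 656/89

656/89


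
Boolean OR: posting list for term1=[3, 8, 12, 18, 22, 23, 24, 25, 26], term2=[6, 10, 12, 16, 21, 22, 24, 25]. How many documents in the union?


Boolean OR: find union of posting lists
term1 docs: [3, 8, 12, 18, 22, 23, 24, 25, 26]
term2 docs: [6, 10, 12, 16, 21, 22, 24, 25]
Union: [3, 6, 8, 10, 12, 16, 18, 21, 22, 23, 24, 25, 26]
|union| = 13

13


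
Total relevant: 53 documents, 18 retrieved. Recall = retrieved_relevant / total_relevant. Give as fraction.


Recall = retrieved_relevant / total_relevant
= 18 / 53
= 18 / (18 + 35)
= 18/53

18/53


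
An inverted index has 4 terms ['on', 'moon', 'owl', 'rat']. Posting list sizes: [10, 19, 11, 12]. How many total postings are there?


Summing posting list sizes:
'on': 10 postings
'moon': 19 postings
'owl': 11 postings
'rat': 12 postings
Total = 10 + 19 + 11 + 12 = 52

52


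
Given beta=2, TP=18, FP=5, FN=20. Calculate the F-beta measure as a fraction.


P = TP/(TP+FP) = 18/23 = 18/23
R = TP/(TP+FN) = 18/38 = 9/19
beta^2 = 2^2 = 4
(1 + beta^2) = 5
Numerator = (1+beta^2)*P*R = 810/437
Denominator = beta^2*P + R = 72/23 + 9/19 = 1575/437
F_beta = 18/35

18/35


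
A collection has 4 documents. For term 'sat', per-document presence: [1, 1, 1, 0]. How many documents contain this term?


Checking each document for 'sat':
Doc 1: present
Doc 2: present
Doc 3: present
Doc 4: absent
df = sum of presences = 1 + 1 + 1 + 0 = 3

3


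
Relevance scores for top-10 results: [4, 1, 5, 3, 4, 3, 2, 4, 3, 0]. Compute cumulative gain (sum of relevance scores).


Cumulative Gain = sum of relevance scores
Position 1: rel=4, running sum=4
Position 2: rel=1, running sum=5
Position 3: rel=5, running sum=10
Position 4: rel=3, running sum=13
Position 5: rel=4, running sum=17
Position 6: rel=3, running sum=20
Position 7: rel=2, running sum=22
Position 8: rel=4, running sum=26
Position 9: rel=3, running sum=29
Position 10: rel=0, running sum=29
CG = 29

29


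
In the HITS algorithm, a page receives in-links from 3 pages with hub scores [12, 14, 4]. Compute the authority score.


Authority = sum of hub scores of in-linkers
In-link 1: hub score = 12
In-link 2: hub score = 14
In-link 3: hub score = 4
Authority = 12 + 14 + 4 = 30

30


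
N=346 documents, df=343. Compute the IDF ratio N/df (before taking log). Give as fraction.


IDF ratio = N / df
= 346 / 343
= 346/343

346/343


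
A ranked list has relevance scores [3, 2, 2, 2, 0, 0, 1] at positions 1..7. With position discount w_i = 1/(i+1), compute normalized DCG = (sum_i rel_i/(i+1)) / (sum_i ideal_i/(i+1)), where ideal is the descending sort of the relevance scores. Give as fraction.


Position discount weights w_i = 1/(i+1) for i=1..7:
Weights = [1/2, 1/3, 1/4, 1/5, 1/6, 1/7, 1/8]
Actual relevance: [3, 2, 2, 2, 0, 0, 1]
DCG = 3/2 + 2/3 + 2/4 + 2/5 + 0/6 + 0/7 + 1/8 = 383/120
Ideal relevance (sorted desc): [3, 2, 2, 2, 1, 0, 0]
Ideal DCG = 3/2 + 2/3 + 2/4 + 2/5 + 1/6 + 0/7 + 0/8 = 97/30
nDCG = DCG / ideal_DCG = 383/120 / 97/30 = 383/388

383/388


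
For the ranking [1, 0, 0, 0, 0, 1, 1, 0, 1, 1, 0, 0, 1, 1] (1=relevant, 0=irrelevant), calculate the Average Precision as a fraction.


Computing P@k for each relevant position:
Position 1: relevant, P@1 = 1/1 = 1
Position 2: not relevant
Position 3: not relevant
Position 4: not relevant
Position 5: not relevant
Position 6: relevant, P@6 = 2/6 = 1/3
Position 7: relevant, P@7 = 3/7 = 3/7
Position 8: not relevant
Position 9: relevant, P@9 = 4/9 = 4/9
Position 10: relevant, P@10 = 5/10 = 1/2
Position 11: not relevant
Position 12: not relevant
Position 13: relevant, P@13 = 6/13 = 6/13
Position 14: relevant, P@14 = 7/14 = 1/2
Sum of P@k = 1 + 1/3 + 3/7 + 4/9 + 1/2 + 6/13 + 1/2 = 3004/819
AP = 3004/819 / 7 = 3004/5733

3004/5733


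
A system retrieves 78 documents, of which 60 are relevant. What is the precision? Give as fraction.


Precision = relevant_retrieved / total_retrieved
= 60 / 78
= 60 / (60 + 18)
= 10/13

10/13


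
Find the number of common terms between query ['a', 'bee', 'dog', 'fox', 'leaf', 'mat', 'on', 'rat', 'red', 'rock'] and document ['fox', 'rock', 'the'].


Query terms: ['a', 'bee', 'dog', 'fox', 'leaf', 'mat', 'on', 'rat', 'red', 'rock']
Document terms: ['fox', 'rock', 'the']
Common terms: ['fox', 'rock']
Overlap count = 2

2


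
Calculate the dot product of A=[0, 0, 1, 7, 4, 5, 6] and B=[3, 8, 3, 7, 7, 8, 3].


Dot product = sum of element-wise products
A[0]*B[0] = 0*3 = 0
A[1]*B[1] = 0*8 = 0
A[2]*B[2] = 1*3 = 3
A[3]*B[3] = 7*7 = 49
A[4]*B[4] = 4*7 = 28
A[5]*B[5] = 5*8 = 40
A[6]*B[6] = 6*3 = 18
Sum = 0 + 0 + 3 + 49 + 28 + 40 + 18 = 138

138


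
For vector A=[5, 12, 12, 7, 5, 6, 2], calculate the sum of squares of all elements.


|A|^2 = sum of squared components
A[0]^2 = 5^2 = 25
A[1]^2 = 12^2 = 144
A[2]^2 = 12^2 = 144
A[3]^2 = 7^2 = 49
A[4]^2 = 5^2 = 25
A[5]^2 = 6^2 = 36
A[6]^2 = 2^2 = 4
Sum = 25 + 144 + 144 + 49 + 25 + 36 + 4 = 427

427


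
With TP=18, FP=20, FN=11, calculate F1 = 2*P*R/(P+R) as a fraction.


F1 = 2 * P * R / (P + R)
P = TP/(TP+FP) = 18/38 = 9/19
R = TP/(TP+FN) = 18/29 = 18/29
2 * P * R = 2 * 9/19 * 18/29 = 324/551
P + R = 9/19 + 18/29 = 603/551
F1 = 324/551 / 603/551 = 36/67

36/67


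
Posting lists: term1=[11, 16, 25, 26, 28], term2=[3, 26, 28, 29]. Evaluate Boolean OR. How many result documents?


Boolean OR: find union of posting lists
term1 docs: [11, 16, 25, 26, 28]
term2 docs: [3, 26, 28, 29]
Union: [3, 11, 16, 25, 26, 28, 29]
|union| = 7

7


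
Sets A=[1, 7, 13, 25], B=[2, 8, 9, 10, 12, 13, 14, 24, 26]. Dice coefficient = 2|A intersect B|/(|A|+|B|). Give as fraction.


A intersect B = [13]
|A intersect B| = 1
|A| = 4, |B| = 9
Dice = 2*1 / (4+9)
= 2 / 13 = 2/13

2/13


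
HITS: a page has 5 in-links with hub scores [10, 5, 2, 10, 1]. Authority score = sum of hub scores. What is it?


Authority = sum of hub scores of in-linkers
In-link 1: hub score = 10
In-link 2: hub score = 5
In-link 3: hub score = 2
In-link 4: hub score = 10
In-link 5: hub score = 1
Authority = 10 + 5 + 2 + 10 + 1 = 28

28


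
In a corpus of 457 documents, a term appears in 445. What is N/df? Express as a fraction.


IDF ratio = N / df
= 457 / 445
= 457/445

457/445


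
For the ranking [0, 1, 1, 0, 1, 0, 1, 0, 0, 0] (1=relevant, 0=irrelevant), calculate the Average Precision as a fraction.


Computing P@k for each relevant position:
Position 1: not relevant
Position 2: relevant, P@2 = 1/2 = 1/2
Position 3: relevant, P@3 = 2/3 = 2/3
Position 4: not relevant
Position 5: relevant, P@5 = 3/5 = 3/5
Position 6: not relevant
Position 7: relevant, P@7 = 4/7 = 4/7
Position 8: not relevant
Position 9: not relevant
Position 10: not relevant
Sum of P@k = 1/2 + 2/3 + 3/5 + 4/7 = 491/210
AP = 491/210 / 4 = 491/840

491/840


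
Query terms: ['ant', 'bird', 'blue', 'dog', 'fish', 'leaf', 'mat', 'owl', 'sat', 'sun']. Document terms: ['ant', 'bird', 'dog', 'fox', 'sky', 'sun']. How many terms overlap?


Query terms: ['ant', 'bird', 'blue', 'dog', 'fish', 'leaf', 'mat', 'owl', 'sat', 'sun']
Document terms: ['ant', 'bird', 'dog', 'fox', 'sky', 'sun']
Common terms: ['ant', 'bird', 'dog', 'sun']
Overlap count = 4

4


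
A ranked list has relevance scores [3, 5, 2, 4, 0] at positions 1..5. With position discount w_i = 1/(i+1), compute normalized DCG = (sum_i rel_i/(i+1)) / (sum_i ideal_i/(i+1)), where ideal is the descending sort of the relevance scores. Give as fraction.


Position discount weights w_i = 1/(i+1) for i=1..5:
Weights = [1/2, 1/3, 1/4, 1/5, 1/6]
Actual relevance: [3, 5, 2, 4, 0]
DCG = 3/2 + 5/3 + 2/4 + 4/5 + 0/6 = 67/15
Ideal relevance (sorted desc): [5, 4, 3, 2, 0]
Ideal DCG = 5/2 + 4/3 + 3/4 + 2/5 + 0/6 = 299/60
nDCG = DCG / ideal_DCG = 67/15 / 299/60 = 268/299

268/299


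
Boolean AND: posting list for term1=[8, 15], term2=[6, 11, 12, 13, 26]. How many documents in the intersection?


Boolean AND: find intersection of posting lists
term1 docs: [8, 15]
term2 docs: [6, 11, 12, 13, 26]
Intersection: []
|intersection| = 0

0


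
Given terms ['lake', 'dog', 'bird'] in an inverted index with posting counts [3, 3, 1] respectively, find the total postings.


Summing posting list sizes:
'lake': 3 postings
'dog': 3 postings
'bird': 1 postings
Total = 3 + 3 + 1 = 7

7


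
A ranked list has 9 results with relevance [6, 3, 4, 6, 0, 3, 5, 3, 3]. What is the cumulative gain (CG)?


Cumulative Gain = sum of relevance scores
Position 1: rel=6, running sum=6
Position 2: rel=3, running sum=9
Position 3: rel=4, running sum=13
Position 4: rel=6, running sum=19
Position 5: rel=0, running sum=19
Position 6: rel=3, running sum=22
Position 7: rel=5, running sum=27
Position 8: rel=3, running sum=30
Position 9: rel=3, running sum=33
CG = 33

33


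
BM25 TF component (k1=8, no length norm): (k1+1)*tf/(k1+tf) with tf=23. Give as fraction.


BM25 TF component = (k1+1)*tf / (k1+tf)
k1 = 8, tf = 23
Numerator = (8+1)*23 = 207
Denominator = 8 + 23 = 31
= 207/31 = 207/31

207/31


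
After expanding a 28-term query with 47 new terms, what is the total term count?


Original terms: 28
Expansion terms: 47
Total = 28 + 47 = 75

75


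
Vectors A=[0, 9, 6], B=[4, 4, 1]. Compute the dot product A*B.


Dot product = sum of element-wise products
A[0]*B[0] = 0*4 = 0
A[1]*B[1] = 9*4 = 36
A[2]*B[2] = 6*1 = 6
Sum = 0 + 36 + 6 = 42

42


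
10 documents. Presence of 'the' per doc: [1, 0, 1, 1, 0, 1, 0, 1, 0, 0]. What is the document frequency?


Checking each document for 'the':
Doc 1: present
Doc 2: absent
Doc 3: present
Doc 4: present
Doc 5: absent
Doc 6: present
Doc 7: absent
Doc 8: present
Doc 9: absent
Doc 10: absent
df = sum of presences = 1 + 0 + 1 + 1 + 0 + 1 + 0 + 1 + 0 + 0 = 5

5


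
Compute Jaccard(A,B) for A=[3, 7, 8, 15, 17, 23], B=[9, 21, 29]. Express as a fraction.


A intersect B = []
|A intersect B| = 0
A union B = [3, 7, 8, 9, 15, 17, 21, 23, 29]
|A union B| = 9
Jaccard = 0/9 = 0

0


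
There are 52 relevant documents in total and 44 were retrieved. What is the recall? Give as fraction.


Recall = retrieved_relevant / total_relevant
= 44 / 52
= 44 / (44 + 8)
= 11/13

11/13


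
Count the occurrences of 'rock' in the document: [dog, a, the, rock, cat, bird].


Document has 6 words
Scanning for 'rock':
Found at positions: [3]
Count = 1

1


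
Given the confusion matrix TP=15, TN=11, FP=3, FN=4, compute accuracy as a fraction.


Accuracy = (TP + TN) / (TP + TN + FP + FN)
TP + TN = 15 + 11 = 26
Total = 15 + 11 + 3 + 4 = 33
Accuracy = 26 / 33 = 26/33

26/33


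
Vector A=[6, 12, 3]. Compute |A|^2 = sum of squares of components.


|A|^2 = sum of squared components
A[0]^2 = 6^2 = 36
A[1]^2 = 12^2 = 144
A[2]^2 = 3^2 = 9
Sum = 36 + 144 + 9 = 189

189


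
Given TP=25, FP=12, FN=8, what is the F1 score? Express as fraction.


F1 = 2 * P * R / (P + R)
P = TP/(TP+FP) = 25/37 = 25/37
R = TP/(TP+FN) = 25/33 = 25/33
2 * P * R = 2 * 25/37 * 25/33 = 1250/1221
P + R = 25/37 + 25/33 = 1750/1221
F1 = 1250/1221 / 1750/1221 = 5/7

5/7


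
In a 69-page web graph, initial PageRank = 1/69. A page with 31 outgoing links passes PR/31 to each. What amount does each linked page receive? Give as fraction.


Initial PR = 1/69 = 1/69
Outlinks = 31
Contribution per link = PR / outlinks
= 1/69 / 31
= 1/2139

1/2139


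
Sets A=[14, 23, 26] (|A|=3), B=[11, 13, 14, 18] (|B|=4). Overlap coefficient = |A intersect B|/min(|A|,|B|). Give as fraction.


A intersect B = [14]
|A intersect B| = 1
min(|A|, |B|) = min(3, 4) = 3
Overlap = 1 / 3 = 1/3

1/3


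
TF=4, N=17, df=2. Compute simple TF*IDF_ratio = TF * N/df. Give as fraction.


TF * (N/df)
= 4 * (17/2)
= 4 * 17/2
= 34

34


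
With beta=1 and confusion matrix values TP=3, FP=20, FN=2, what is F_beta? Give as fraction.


P = TP/(TP+FP) = 3/23 = 3/23
R = TP/(TP+FN) = 3/5 = 3/5
beta^2 = 1^2 = 1
(1 + beta^2) = 2
Numerator = (1+beta^2)*P*R = 18/115
Denominator = beta^2*P + R = 3/23 + 3/5 = 84/115
F_beta = 3/14

3/14


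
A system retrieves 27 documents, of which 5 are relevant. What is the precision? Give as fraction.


Precision = relevant_retrieved / total_retrieved
= 5 / 27
= 5 / (5 + 22)
= 5/27

5/27


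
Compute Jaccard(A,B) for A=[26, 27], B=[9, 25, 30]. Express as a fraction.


A intersect B = []
|A intersect B| = 0
A union B = [9, 25, 26, 27, 30]
|A union B| = 5
Jaccard = 0/5 = 0

0


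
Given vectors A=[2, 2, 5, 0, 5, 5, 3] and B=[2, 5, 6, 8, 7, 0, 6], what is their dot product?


Dot product = sum of element-wise products
A[0]*B[0] = 2*2 = 4
A[1]*B[1] = 2*5 = 10
A[2]*B[2] = 5*6 = 30
A[3]*B[3] = 0*8 = 0
A[4]*B[4] = 5*7 = 35
A[5]*B[5] = 5*0 = 0
A[6]*B[6] = 3*6 = 18
Sum = 4 + 10 + 30 + 0 + 35 + 0 + 18 = 97

97


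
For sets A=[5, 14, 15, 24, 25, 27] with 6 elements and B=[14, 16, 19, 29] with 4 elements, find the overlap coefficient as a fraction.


A intersect B = [14]
|A intersect B| = 1
min(|A|, |B|) = min(6, 4) = 4
Overlap = 1 / 4 = 1/4

1/4


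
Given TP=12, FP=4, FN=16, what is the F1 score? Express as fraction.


F1 = 2 * P * R / (P + R)
P = TP/(TP+FP) = 12/16 = 3/4
R = TP/(TP+FN) = 12/28 = 3/7
2 * P * R = 2 * 3/4 * 3/7 = 9/14
P + R = 3/4 + 3/7 = 33/28
F1 = 9/14 / 33/28 = 6/11

6/11


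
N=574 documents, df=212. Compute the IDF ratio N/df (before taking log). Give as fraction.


IDF ratio = N / df
= 574 / 212
= 287/106

287/106


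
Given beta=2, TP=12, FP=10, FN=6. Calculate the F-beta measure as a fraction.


P = TP/(TP+FP) = 12/22 = 6/11
R = TP/(TP+FN) = 12/18 = 2/3
beta^2 = 2^2 = 4
(1 + beta^2) = 5
Numerator = (1+beta^2)*P*R = 20/11
Denominator = beta^2*P + R = 24/11 + 2/3 = 94/33
F_beta = 30/47

30/47


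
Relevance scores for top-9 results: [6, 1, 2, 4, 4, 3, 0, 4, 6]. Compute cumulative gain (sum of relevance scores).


Cumulative Gain = sum of relevance scores
Position 1: rel=6, running sum=6
Position 2: rel=1, running sum=7
Position 3: rel=2, running sum=9
Position 4: rel=4, running sum=13
Position 5: rel=4, running sum=17
Position 6: rel=3, running sum=20
Position 7: rel=0, running sum=20
Position 8: rel=4, running sum=24
Position 9: rel=6, running sum=30
CG = 30

30


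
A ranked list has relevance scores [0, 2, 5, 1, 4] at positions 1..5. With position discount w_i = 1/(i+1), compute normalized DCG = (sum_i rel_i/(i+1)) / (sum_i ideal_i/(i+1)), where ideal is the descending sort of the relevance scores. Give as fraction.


Position discount weights w_i = 1/(i+1) for i=1..5:
Weights = [1/2, 1/3, 1/4, 1/5, 1/6]
Actual relevance: [0, 2, 5, 1, 4]
DCG = 0/2 + 2/3 + 5/4 + 1/5 + 4/6 = 167/60
Ideal relevance (sorted desc): [5, 4, 2, 1, 0]
Ideal DCG = 5/2 + 4/3 + 2/4 + 1/5 + 0/6 = 68/15
nDCG = DCG / ideal_DCG = 167/60 / 68/15 = 167/272

167/272


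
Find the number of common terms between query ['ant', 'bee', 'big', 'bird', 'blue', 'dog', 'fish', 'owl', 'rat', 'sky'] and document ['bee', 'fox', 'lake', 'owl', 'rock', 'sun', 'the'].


Query terms: ['ant', 'bee', 'big', 'bird', 'blue', 'dog', 'fish', 'owl', 'rat', 'sky']
Document terms: ['bee', 'fox', 'lake', 'owl', 'rock', 'sun', 'the']
Common terms: ['bee', 'owl']
Overlap count = 2

2


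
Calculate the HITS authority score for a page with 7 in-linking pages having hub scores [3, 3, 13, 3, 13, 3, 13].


Authority = sum of hub scores of in-linkers
In-link 1: hub score = 3
In-link 2: hub score = 3
In-link 3: hub score = 13
In-link 4: hub score = 3
In-link 5: hub score = 13
In-link 6: hub score = 3
In-link 7: hub score = 13
Authority = 3 + 3 + 13 + 3 + 13 + 3 + 13 = 51

51


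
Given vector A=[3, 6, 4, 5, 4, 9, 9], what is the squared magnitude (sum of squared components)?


|A|^2 = sum of squared components
A[0]^2 = 3^2 = 9
A[1]^2 = 6^2 = 36
A[2]^2 = 4^2 = 16
A[3]^2 = 5^2 = 25
A[4]^2 = 4^2 = 16
A[5]^2 = 9^2 = 81
A[6]^2 = 9^2 = 81
Sum = 9 + 36 + 16 + 25 + 16 + 81 + 81 = 264

264


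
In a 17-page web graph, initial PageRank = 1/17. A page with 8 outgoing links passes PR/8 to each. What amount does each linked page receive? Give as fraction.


Initial PR = 1/17 = 1/17
Outlinks = 8
Contribution per link = PR / outlinks
= 1/17 / 8
= 1/136

1/136
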